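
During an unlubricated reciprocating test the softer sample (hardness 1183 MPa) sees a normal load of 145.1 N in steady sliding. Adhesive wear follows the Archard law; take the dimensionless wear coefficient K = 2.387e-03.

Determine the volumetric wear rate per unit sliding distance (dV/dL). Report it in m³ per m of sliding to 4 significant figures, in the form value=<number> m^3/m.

value=2.928e-10 m^3/m

Every step holds full precision, and displayed values are rounded — a lone final rounding to 4 significant figures.
Convert: Hardness H = 1183 MPa = 1.183e+09 Pa.
SI base units throughout: W = 145.1 N, H = 1.183e+09 Pa, K = 2.387e-03.
Volumetric rate dV/dL = K·W/H, per unit distance: 2.387e-03 · 145.1 / 1.183e+09 = 2.928e-10 m³/m.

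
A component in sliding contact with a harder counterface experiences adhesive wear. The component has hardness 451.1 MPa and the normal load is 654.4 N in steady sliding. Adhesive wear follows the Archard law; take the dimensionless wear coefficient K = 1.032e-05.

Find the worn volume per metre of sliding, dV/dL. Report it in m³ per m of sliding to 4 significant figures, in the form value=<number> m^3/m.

Quoted intermediates are rounded — the computation keeps full float precision, and rounded once at the end to 4 significant figures.
Hardness H = 451.1 MPa = 4.511e+08 Pa.
Working in SI base units: W = 654.4 N, H = 4.511e+08 Pa, K = 1.032e-05.
Wear rate dV/dL = K·W/H (independent of L): 1.032e-05 · 654.4 / 4.511e+08 = 1.497e-11 m³/m.

value=1.497e-11 m^3/m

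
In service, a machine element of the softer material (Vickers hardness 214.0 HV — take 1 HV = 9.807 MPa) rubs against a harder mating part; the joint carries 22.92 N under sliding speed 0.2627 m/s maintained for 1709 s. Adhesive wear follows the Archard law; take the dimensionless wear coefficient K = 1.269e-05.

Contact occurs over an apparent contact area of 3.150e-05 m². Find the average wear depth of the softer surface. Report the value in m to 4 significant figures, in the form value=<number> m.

The algebra carries full precision — intermediates appear rounded. Rounded just once: four significant figures.
Convert: Distance L = v·t = 0.2627 m/s × 1709 s = 449.0 m.
Convert: Hardness H = 214.0 HV × 9.807 MPa/HV = 2099 MPa = 2.099e+09 Pa.
Restated in SI base units: W = 22.92 N, H = 2.099e+09 Pa, K = 1.269e-05.
Volume removed: V = K·W·L/H = 1.269e-05 · 22.92 · 449.0 / 2.099e+09 = 6.222e-11 m³.
Mean depth h = V/A = 6.222e-11 / 3.150e-05 = 1.975e-06 m.

value=1.975e-06 m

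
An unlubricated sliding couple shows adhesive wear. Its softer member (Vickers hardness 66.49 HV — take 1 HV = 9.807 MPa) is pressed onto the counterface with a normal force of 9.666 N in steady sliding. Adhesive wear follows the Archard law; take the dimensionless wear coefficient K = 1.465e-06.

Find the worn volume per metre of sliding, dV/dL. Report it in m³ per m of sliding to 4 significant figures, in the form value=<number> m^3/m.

Shown intermediates are rounded — the algebra holds full precision. Rounded once at the end to four significant digits.
Convert: Hardness H = 66.49 HV × 9.807 MPa/HV = 652.1 MPa = 6.521e+08 Pa.
Working in SI base units: W = 9.666 N, H = 6.521e+08 Pa, K = 1.465e-06.
Volumetric rate dV/dL = K·W/H (independent of L): 1.465e-06 · 9.666 / 6.521e+08 = 2.172e-14 m³/m.

value=2.172e-14 m^3/m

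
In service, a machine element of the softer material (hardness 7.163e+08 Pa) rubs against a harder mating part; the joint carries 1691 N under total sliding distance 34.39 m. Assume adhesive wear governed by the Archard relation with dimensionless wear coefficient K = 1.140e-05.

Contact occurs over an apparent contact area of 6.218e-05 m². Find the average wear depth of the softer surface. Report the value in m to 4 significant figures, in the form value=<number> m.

Intermediates are printed rounded — all working math keeps full precision. Rounded once at the end: 4 significant digits.
Restated in SI base units: W = 1691 N, H = 7.163e+08 Pa, K = 1.140e-05.
Apply Archard: V = K·W·L/H = 1.140e-05 · 1691 · 34.39 / 7.163e+08 = 9.255e-10 m³.
Mean wear depth h = V/A = 9.255e-10 / 6.218e-05 = 1.488e-05 m.

value=1.488e-05 m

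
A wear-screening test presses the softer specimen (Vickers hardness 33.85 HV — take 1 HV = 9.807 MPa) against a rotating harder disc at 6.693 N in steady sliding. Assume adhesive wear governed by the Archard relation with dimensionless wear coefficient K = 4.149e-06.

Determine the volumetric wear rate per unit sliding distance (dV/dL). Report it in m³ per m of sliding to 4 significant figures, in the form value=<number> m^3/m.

Every step holds full precision; the intermediates are shown rounded; rounded just once to 4 significant digits.
Convert: Hardness H = 33.85 HV × 9.807 MPa/HV = 332.0 MPa = 3.320e+08 Pa.
Restated in SI base units: W = 6.693 N, H = 3.320e+08 Pa, K = 4.149e-06.
The wear rate dV/dL = K·W/H (independent of L): 4.149e-06 · 6.693 / 3.320e+08 = 8.365e-14 m³/m.

value=8.365e-14 m^3/m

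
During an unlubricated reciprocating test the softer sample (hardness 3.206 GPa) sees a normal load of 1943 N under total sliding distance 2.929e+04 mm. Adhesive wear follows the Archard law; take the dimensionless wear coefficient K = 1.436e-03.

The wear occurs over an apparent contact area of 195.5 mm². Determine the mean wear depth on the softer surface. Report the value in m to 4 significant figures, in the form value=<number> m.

The algebra carries full float precision — intermediate values are displayed rounded, and a single final rounding, at four significant digits.
The distance L = 2.929e+04 mm = 29.29 m.
Hardness H = 3.206 GPa = 3.206e+09 Pa.
Contact area A = 195.5 mm² = 1.955e-04 m².
Restated in SI base units: W = 1943 N, H = 3.206e+09 Pa, K = 1.436e-03.
Archard relation: V = K·W·L/H = 1.436e-03 · 1943 · 29.29 / 3.206e+09 = 2.549e-08 m³.
Depth of wear h = V/A = 2.549e-08 / 1.955e-04 = 1.304e-04 m.

value=1.304e-04 m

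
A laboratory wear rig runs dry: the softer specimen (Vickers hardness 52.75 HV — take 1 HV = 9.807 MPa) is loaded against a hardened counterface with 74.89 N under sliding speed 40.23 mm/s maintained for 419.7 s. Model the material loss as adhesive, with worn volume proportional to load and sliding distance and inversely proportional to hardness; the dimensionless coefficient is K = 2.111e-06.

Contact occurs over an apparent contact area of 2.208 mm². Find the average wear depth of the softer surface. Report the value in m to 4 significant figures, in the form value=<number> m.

The intermediates are printed rounded, and the computation maintains full precision; rounded just once: 4 significant figures.
Sliding speed v = 40.23 mm/s = 0.04023 m/s. Distance L = v·t = 0.04023 m/s × 419.7 s = 16.88 m.
Hardness H = 52.75 HV × 9.807 MPa/HV = 517.3 MPa = 5.173e+08 Pa.
Contact area A = 2.208 mm² = 2.208e-06 m².
In SI base units: W = 74.89 N, H = 5.173e+08 Pa, K = 2.111e-06.
By Archard's law, V = K·W·L/H = 2.111e-06 · 74.89 · 16.88 / 5.173e+08 = 5.160e-12 m³.
Wear depth h = V/A = 5.160e-12 / 2.208e-06 = 2.337e-06 m.

value=2.337e-06 m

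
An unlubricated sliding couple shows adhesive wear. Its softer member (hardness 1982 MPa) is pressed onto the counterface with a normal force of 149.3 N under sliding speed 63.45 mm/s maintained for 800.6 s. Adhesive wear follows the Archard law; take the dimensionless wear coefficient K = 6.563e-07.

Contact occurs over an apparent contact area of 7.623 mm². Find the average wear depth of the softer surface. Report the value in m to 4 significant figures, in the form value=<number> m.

The algebra keeps full float precision, and the intermediates appear rounded, and a single final rounding: four significant digits.
Convert: Sliding speed v = 63.45 mm/s = 0.06345 m/s. Sliding distance L = v·t = 0.06345 m/s × 800.6 s = 50.80 m.
Convert: Hardness H = 1982 MPa = 1.982e+09 Pa.
Convert: Contact area A = 7.623 mm² = 7.623e-06 m².
SI base units throughout: W = 149.3 N, H = 1.982e+09 Pa, K = 6.563e-07.
Wear volume V = K·W·L/H = 6.563e-07 · 149.3 · 50.80 / 1.982e+09 = 2.511e-12 m³.
Average depth h = V/A = 2.511e-12 / 7.623e-06 = 3.294e-07 m.

value=3.294e-07 m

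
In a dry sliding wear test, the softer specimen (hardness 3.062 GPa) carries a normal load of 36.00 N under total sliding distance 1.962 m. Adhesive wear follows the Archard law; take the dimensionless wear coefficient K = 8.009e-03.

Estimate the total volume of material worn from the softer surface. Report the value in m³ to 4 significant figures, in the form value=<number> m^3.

value=1.847e-10 m^3

The algebra holds full precision. Intermediates are displayed rounded — a lone final rounding, at 4 significant digits.
Convert: Hardness H = 3.062 GPa = 3.062e+09 Pa.
Expressed in SI base units: W = 36.00 N, H = 3.062e+09 Pa, K = 8.009e-03.
Apply Archard: V = K·W·L/H = 8.009e-03 · 36.00 · 1.962 / 3.062e+09 = 1.847e-10 m³.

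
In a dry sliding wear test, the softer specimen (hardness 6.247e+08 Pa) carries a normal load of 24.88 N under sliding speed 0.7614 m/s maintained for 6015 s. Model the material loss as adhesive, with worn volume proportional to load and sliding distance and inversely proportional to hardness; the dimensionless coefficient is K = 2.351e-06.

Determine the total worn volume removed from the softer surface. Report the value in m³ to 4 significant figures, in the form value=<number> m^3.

Intermediates are shown rounded. All working math keeps full float precision. Rounded once at the end: four significant digits.
Total distance L = v·t = 0.7614 m/s × 6015 s = 4580 m.
As SI base values: W = 24.88 N, H = 6.247e+08 Pa, K = 2.351e-06.
Wear volume V = K·W·L/H = 2.351e-06 · 24.88 · 4580 / 6.247e+08 = 4.288e-10 m³.

value=4.288e-10 m^3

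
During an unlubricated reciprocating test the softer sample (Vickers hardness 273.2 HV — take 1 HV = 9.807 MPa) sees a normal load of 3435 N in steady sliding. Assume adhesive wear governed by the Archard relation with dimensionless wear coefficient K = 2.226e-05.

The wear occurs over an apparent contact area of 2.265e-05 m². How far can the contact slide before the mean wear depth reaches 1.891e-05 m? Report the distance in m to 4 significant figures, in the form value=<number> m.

value=15.01 m

All arithmetic runs at exact precision, and intermediates are shown rounded — one final rounding to four significant figures.
Convert: Hardness H = 273.2 HV × 9.807 MPa/HV = 2679 MPa = 2.679e+09 Pa.
Expressed in SI base units: W = 3435 N, H = 2.679e+09 Pa, K = 2.226e-05.
Volume at the limit: V_lim = h_lim·A = 1.891e-05 · 2.265e-05 = 4.283e-10 m³.
Sliding life L = V_lim·H/(K·W) = 4.283e-10 · 2.679e+09 / (2.226e-05 · 3435) = 15.01 m.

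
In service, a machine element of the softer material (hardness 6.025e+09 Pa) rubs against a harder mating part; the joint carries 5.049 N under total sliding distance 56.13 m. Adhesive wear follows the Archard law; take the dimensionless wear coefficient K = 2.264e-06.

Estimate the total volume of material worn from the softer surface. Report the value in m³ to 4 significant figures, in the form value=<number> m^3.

Intermediates appear rounded. Each operation holds full precision; rounded once at the end: 4 significant digits.
SI base units throughout: W = 5.049 N, H = 6.025e+09 Pa, K = 2.264e-06.
By Archard's law, V = K·W·L/H = 2.264e-06 · 5.049 · 56.13 / 6.025e+09 = 1.065e-13 m³.

value=1.065e-13 m^3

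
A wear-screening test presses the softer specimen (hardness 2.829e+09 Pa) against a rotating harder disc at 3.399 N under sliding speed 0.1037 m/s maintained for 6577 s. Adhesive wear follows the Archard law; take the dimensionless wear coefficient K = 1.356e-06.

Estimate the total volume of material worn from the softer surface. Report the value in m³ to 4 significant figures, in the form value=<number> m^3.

The intermediates appear rounded, and the computation maintains exact precision, and a single final rounding to four significant digits.
Convert: The distance L = v·t = 0.1037 m/s × 6577 s = 682.0 m.
In SI base units: W = 3.399 N, H = 2.829e+09 Pa, K = 1.356e-06.
The Archard volume V = K·W·L/H = 1.356e-06 · 3.399 · 682.0 / 2.829e+09 = 1.111e-12 m³.

value=1.111e-12 m^3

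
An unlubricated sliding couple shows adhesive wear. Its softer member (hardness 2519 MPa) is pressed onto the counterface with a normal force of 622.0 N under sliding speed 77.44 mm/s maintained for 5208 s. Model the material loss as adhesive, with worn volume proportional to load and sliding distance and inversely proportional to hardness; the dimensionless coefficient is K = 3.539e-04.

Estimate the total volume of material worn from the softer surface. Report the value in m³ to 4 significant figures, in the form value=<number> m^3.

value=3.524e-08 m^3

All arithmetic holds exact precision, and intermediates are shown rounded — a lone final rounding: 4 significant figures.
Convert: Sliding speed v = 77.44 mm/s = 0.07744 m/s. The distance L = v·t = 0.07744 m/s × 5208 s = 403.3 m.
Convert: Hardness H = 2519 MPa = 2.519e+09 Pa.
SI base units throughout: W = 622.0 N, H = 2.519e+09 Pa, K = 3.539e-04.
By Archard's law, V = K·W·L/H = 3.539e-04 · 622.0 · 403.3 / 2.519e+09 = 3.524e-08 m³.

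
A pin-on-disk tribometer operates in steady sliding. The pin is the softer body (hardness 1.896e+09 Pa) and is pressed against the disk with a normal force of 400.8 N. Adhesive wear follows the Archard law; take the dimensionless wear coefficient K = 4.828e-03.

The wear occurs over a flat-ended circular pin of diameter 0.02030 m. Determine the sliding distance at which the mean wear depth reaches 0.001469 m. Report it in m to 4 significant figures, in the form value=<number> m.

value=465.9 m

Displayed values are rounded. The computation keeps full float precision; one last rounding: four significant figures.
Convert: Contact area A = π·d²/4 = π·(0.02030 m)²/4 = 3.237e-04 m².
Working in SI base units: W = 400.8 N, H = 1.896e+09 Pa, K = 4.828e-03.
At the depth limit, V_lim = h_lim·A = 0.001469 · 3.237e-04 = 4.754e-07 m³.
Inverting, life L = V_lim·H/(K·W) = 4.754e-07 · 1.896e+09 / (4.828e-03 · 400.8) = 465.9 m.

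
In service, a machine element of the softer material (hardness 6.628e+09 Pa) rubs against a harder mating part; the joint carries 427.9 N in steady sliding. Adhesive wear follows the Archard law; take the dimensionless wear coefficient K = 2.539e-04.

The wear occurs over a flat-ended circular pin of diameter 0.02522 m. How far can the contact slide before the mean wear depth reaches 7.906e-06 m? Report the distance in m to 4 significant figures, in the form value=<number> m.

All working math maintains full float precision. The intermediates are printed rounded; a single final rounding: 4 significant digits.
Convert: Contact area A = π·d²/4 = π·(0.02522 m)²/4 = 4.996e-04 m².
Working in SI base units: W = 427.9 N, H = 6.628e+09 Pa, K = 2.539e-04.
Allowed volume V_lim = h_lim·A = 7.906e-06 · 4.996e-04 = 3.949e-09 m³.
So the life L = V_lim·H/(K·W) = 3.949e-09 · 6.628e+09 / (2.539e-04 · 427.9) = 240.9 m.

value=240.9 m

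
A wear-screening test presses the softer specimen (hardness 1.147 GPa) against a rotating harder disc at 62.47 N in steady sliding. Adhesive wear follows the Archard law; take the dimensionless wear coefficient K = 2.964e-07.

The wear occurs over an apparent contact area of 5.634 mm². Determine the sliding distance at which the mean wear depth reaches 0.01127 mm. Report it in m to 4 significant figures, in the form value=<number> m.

Quoted intermediates are rounded, and every step holds full precision; a single final rounding, at four significant figures.
Convert: Hardness H = 1.147 GPa = 1.147e+09 Pa.
Convert: Contact area A = 5.634 mm² = 5.634e-06 m².
Convert: Depth limit h_lim = 0.01127 mm = 1.127e-05 m.
Expressed in SI base units: W = 62.47 N, H = 1.147e+09 Pa, K = 2.964e-07.
Volume at the limit: V_lim = h_lim·A = 1.127e-05 · 5.634e-06 = 6.350e-11 m³.
Inverting, life L = V_lim·H/(K·W) = 6.350e-11 · 1.147e+09 / (2.964e-07 · 62.47) = 3933 m.

value=3933 m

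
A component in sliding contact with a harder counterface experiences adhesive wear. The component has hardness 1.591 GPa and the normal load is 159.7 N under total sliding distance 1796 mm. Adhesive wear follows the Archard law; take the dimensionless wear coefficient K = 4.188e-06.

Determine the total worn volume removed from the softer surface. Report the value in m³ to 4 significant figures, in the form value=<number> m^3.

The intermediates are printed rounded — each operation keeps full float precision; one final rounding: four significant figures.
Convert: Sliding distance L = 1796 mm = 1.796 m.
Convert: Hardness H = 1.591 GPa = 1.591e+09 Pa.
As SI base values: W = 159.7 N, H = 1.591e+09 Pa, K = 4.188e-06.
Volume removed: V = K·W·L/H = 4.188e-06 · 159.7 · 1.796 / 1.591e+09 = 7.550e-13 m³.

value=7.550e-13 m^3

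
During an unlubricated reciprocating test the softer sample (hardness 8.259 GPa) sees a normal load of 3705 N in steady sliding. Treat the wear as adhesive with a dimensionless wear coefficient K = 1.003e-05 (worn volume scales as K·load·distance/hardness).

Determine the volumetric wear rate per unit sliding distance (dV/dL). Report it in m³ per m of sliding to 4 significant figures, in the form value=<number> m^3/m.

The intermediates are displayed rounded. Every step maintains full precision — one final rounding: 4 significant figures.
Hardness H = 8.259 GPa = 8.259e+09 Pa.
SI base units throughout: W = 3705 N, H = 8.259e+09 Pa, K = 1.003e-05.
Sliding wear rate dV/dL = K·W/H: 1.003e-05 · 3705 / 8.259e+09 = 4.499e-12 m³/m.

value=4.499e-12 m^3/m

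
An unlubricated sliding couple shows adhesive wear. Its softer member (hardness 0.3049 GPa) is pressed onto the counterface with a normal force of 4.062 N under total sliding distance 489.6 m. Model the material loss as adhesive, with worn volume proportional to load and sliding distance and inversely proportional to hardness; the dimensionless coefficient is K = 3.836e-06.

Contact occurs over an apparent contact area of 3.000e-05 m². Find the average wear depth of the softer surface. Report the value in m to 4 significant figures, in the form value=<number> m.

value=8.340e-07 m

The intermediates are shown rounded. All arithmetic keeps exact precision, and one final rounding, at four significant figures.
Hardness H = 0.3049 GPa = 3.049e+08 Pa.
As SI base values: W = 4.062 N, H = 3.049e+08 Pa, K = 3.836e-06.
Archard volume V = K·W·L/H = 3.836e-06 · 4.062 · 489.6 / 3.049e+08 = 2.502e-11 m³.
Mean wear depth h = V/A = 2.502e-11 / 3.000e-05 = 8.340e-07 m.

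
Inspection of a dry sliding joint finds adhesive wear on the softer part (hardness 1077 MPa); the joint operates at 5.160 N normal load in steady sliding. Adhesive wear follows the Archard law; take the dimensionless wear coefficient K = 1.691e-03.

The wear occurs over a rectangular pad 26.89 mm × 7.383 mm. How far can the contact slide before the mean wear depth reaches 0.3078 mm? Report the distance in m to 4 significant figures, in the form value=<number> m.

Intermediate values are displayed rounded; the computation holds full float precision. Rounded just once, at four significant digits.
Hardness H = 1077 MPa = 1.077e+09 Pa.
Pad sides 26.89 mm × 7.383 mm = 0.02689 m × 0.007383 m. Contact area A = 0.02689 m × 0.007383 m = 1.985e-04 m².
Depth limit h_lim = 0.3078 mm = 3.078e-04 m.
Expressed in SI base units: W = 5.160 N, H = 1.077e+09 Pa, K = 1.691e-03.
Wearable volume V_lim = h_lim·A = 3.078e-04 · 1.985e-04 = 6.111e-08 m³.
Inverting, life L = V_lim·H/(K·W) = 6.111e-08 · 1.077e+09 / (1.691e-03 · 5.160) = 7542 m.

value=7542 m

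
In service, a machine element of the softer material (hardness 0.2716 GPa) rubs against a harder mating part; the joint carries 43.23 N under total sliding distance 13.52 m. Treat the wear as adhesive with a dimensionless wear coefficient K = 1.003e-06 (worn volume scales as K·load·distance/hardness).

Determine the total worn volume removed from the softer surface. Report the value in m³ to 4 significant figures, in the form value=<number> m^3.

Every step runs at exact precision, and printed values are rounded, and rounded just once to 4 significant digits.
Hardness H = 0.2716 GPa = 2.716e+08 Pa.
Restated in SI base units: W = 43.23 N, H = 2.716e+08 Pa, K = 1.003e-06.
Archard relation: V = K·W·L/H = 1.003e-06 · 43.23 · 13.52 / 2.716e+08 = 2.158e-12 m³.

value=2.158e-12 m^3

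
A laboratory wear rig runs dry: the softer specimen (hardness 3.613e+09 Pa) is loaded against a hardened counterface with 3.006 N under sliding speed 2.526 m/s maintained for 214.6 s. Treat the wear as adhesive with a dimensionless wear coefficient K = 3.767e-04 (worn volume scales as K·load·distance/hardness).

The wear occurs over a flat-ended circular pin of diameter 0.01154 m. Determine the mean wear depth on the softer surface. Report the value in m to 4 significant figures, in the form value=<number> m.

value=1.624e-06 m

Each operation runs at full float precision, and shown intermediates are rounded; one final rounding: 4 significant figures.
Distance covered L = v·t = 2.526 m/s × 214.6 s = 542.1 m.
Contact area A = π·d²/4 = π·(0.01154 m)²/4 = 1.046e-04 m².
Expressed in SI base units: W = 3.006 N, H = 3.613e+09 Pa, K = 3.767e-04.
Worn volume V = K·W·L/H = 3.767e-04 · 3.006 · 542.1 / 3.613e+09 = 1.699e-10 m³.
Wear depth h = V/A = 1.699e-10 / 1.046e-04 = 1.624e-06 m.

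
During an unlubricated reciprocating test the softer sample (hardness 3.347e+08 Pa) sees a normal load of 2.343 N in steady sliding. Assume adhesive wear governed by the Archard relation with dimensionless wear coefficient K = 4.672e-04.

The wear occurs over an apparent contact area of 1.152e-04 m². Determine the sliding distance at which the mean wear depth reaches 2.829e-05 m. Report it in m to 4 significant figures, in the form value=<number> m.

Intermediate values are printed rounded — all arithmetic holds full precision — rounded once at the end: 4 significant figures.
SI base units throughout: W = 2.343 N, H = 3.347e+08 Pa, K = 4.672e-04.
Allowed volume V_lim = h_lim·A = 2.829e-05 · 1.152e-04 = 3.259e-09 m³.
Life L = V_lim·H/(K·W) = 3.259e-09 · 3.347e+08 / (4.672e-04 · 2.343) = 996.5 m.

value=996.5 m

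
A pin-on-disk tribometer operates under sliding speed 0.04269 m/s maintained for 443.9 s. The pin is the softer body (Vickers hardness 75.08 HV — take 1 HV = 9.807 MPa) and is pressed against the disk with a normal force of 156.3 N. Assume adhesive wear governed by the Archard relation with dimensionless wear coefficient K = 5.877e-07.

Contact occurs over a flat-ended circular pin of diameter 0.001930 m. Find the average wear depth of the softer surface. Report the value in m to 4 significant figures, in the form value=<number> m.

value=8.081e-07 m

All working math maintains full precision — intermediates appear rounded; rounded once at the end: 4 significant figures.
Sliding distance L = v·t = 0.04269 m/s × 443.9 s = 18.95 m.
Hardness H = 75.08 HV × 9.807 MPa/HV = 736.3 MPa = 7.363e+08 Pa.
Contact area A = π·d²/4 = π·(0.001930 m)²/4 = 2.926e-06 m².
Restated in SI base units: W = 156.3 N, H = 7.363e+08 Pa, K = 5.877e-07.
Apply Archard: V = K·W·L/H = 5.877e-07 · 156.3 · 18.95 / 7.363e+08 = 2.364e-12 m³.
Wear depth h = V/A = 2.364e-12 / 2.926e-06 = 8.081e-07 m.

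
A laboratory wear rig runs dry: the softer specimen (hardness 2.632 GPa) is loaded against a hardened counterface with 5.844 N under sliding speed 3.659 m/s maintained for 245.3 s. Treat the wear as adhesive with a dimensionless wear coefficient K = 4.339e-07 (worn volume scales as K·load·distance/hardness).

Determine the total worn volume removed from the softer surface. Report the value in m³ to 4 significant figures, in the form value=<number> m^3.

Intermediate values appear rounded. All arithmetic maintains exact precision, and a single final rounding: 4 significant figures.
Path length L = v·t = 3.659 m/s × 245.3 s = 897.6 m.
Hardness H = 2.632 GPa = 2.632e+09 Pa.
In SI base units: W = 5.844 N, H = 2.632e+09 Pa, K = 4.339e-07.
The Archard volume V = K·W·L/H = 4.339e-07 · 5.844 · 897.6 / 2.632e+09 = 8.647e-13 m³.

value=8.647e-13 m^3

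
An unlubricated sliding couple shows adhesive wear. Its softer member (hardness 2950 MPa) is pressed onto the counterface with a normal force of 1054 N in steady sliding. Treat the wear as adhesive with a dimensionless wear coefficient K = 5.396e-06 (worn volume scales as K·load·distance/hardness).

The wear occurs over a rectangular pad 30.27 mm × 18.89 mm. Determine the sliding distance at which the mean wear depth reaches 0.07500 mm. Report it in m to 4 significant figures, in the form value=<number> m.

All arithmetic keeps full precision. Intermediates are shown rounded, and a lone final rounding to four significant figures.
Convert: Hardness H = 2950 MPa = 2.950e+09 Pa.
Convert: Pad sides 30.27 mm × 18.89 mm = 0.03027 m × 0.01889 m. Contact area A = 0.03027 m × 0.01889 m = 5.718e-04 m².
Convert: Depth limit h_lim = 0.07500 mm = 7.500e-05 m.
Working in SI base units: W = 1054 N, H = 2.950e+09 Pa, K = 5.396e-06.
Wearable volume V_lim = h_lim·A = 7.500e-05 · 5.718e-04 = 4.289e-08 m³.
Inverting, life L = V_lim·H/(K·W) = 4.289e-08 · 2.950e+09 / (5.396e-06 · 1054) = 2.224e+04 m.

value=2.224e+04 m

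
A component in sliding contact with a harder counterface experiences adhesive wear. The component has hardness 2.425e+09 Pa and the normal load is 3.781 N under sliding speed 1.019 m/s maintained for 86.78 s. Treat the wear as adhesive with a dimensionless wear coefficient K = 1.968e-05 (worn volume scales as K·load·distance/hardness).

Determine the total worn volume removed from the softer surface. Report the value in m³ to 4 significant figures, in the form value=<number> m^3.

value=2.713e-12 m^3

Intermediates are displayed rounded — every step carries full precision, and rounded just once, at four significant digits.
Convert: Total distance L = v·t = 1.019 m/s × 86.78 s = 88.43 m.
Expressed in SI base units: W = 3.781 N, H = 2.425e+09 Pa, K = 1.968e-05.
Wear volume V = K·W·L/H = 1.968e-05 · 3.781 · 88.43 / 2.425e+09 = 2.713e-12 m³.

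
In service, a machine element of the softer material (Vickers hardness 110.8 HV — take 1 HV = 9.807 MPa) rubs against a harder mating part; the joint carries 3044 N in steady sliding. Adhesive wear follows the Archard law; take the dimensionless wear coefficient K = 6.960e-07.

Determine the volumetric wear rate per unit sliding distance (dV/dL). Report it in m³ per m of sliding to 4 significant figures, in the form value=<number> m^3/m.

Intermediates are printed rounded — the computation keeps full float precision — a single final rounding to four significant digits.
Hardness H = 110.8 HV × 9.807 MPa/HV = 1087 MPa = 1.087e+09 Pa.
Restated in SI base units: W = 3044 N, H = 1.087e+09 Pa, K = 6.960e-07.
Volumetric rate dV/dL = K·W/H — distance-free: 6.960e-07 · 3044 / 1.087e+09 = 1.950e-12 m³/m.

value=1.950e-12 m^3/m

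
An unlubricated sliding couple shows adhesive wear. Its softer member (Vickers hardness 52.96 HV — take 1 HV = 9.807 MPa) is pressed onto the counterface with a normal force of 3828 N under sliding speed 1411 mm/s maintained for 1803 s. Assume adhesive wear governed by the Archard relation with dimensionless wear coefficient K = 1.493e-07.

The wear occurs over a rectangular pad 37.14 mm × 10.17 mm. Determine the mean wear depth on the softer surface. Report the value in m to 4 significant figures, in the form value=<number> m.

value=7.412e-06 m

The intermediates appear rounded — each operation carries exact precision. Rounded just once, at 4 significant figures.
Convert: Sliding speed v = 1411 mm/s = 1.411 m/s. Sliding distance L = v·t = 1.411 m/s × 1803 s = 2544 m.
Convert: Hardness H = 52.96 HV × 9.807 MPa/HV = 519.4 MPa = 5.194e+08 Pa.
Convert: Pad sides 37.14 mm × 10.17 mm = 0.03714 m × 0.01017 m. Contact area A = 0.03714 m × 0.01017 m = 3.777e-04 m².
As SI base values: W = 3828 N, H = 5.194e+08 Pa, K = 1.493e-07.
Worn volume V = K·W·L/H = 1.493e-07 · 3828 · 2544 / 5.194e+08 = 2.799e-09 m³.
Wear depth h = V/A = 2.799e-09 / 3.777e-04 = 7.412e-06 m.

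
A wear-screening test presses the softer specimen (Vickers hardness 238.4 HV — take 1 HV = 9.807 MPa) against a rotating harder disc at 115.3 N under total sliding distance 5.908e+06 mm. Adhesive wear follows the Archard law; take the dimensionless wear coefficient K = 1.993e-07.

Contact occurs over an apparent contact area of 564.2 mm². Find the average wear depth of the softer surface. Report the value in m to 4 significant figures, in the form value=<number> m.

The algebra carries full precision, and intermediate values are printed rounded, and one last rounding, at four significant digits.
The distance L = 5.908e+06 mm = 5908 m.
Hardness H = 238.4 HV × 9.807 MPa/HV = 2338 MPa = 2.338e+09 Pa.
Contact area A = 564.2 mm² = 5.642e-04 m².
Restated in SI base units: W = 115.3 N, H = 2.338e+09 Pa, K = 1.993e-07.
Wear volume V = K·W·L/H = 1.993e-07 · 115.3 · 5908 / 2.338e+09 = 5.807e-11 m³.
Mean depth h = V/A = 5.807e-11 / 5.642e-04 = 1.029e-07 m.

value=1.029e-07 m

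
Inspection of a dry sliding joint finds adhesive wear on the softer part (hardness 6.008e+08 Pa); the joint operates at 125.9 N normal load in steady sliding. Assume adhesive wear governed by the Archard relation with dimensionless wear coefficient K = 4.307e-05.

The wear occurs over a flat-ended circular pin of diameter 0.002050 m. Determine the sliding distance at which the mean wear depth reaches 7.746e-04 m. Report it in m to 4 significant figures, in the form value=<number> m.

Quoted intermediates are rounded. Each operation keeps exact precision; a single final rounding, at four significant figures.
Contact area A = π·d²/4 = π·(0.002050 m)²/4 = 3.301e-06 m².
Working in SI base units: W = 125.9 N, H = 6.008e+08 Pa, K = 4.307e-05.
Permissible volume V_lim = h_lim·A = 7.746e-04 · 3.301e-06 = 2.557e-09 m³.
Sliding life L = V_lim·H/(K·W) = 2.557e-09 · 6.008e+08 / (4.307e-05 · 125.9) = 283.3 m.

value=283.3 m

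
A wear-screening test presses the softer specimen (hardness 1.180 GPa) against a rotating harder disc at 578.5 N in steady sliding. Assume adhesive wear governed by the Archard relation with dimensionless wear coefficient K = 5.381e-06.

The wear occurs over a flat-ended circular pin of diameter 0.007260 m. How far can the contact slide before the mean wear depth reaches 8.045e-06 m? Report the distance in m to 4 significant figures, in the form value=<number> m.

value=126.2 m

Each operation keeps full float precision; shown intermediates are rounded, and a single final rounding to four significant digits.
Hardness H = 1.180 GPa = 1.180e+09 Pa.
Contact area A = π·d²/4 = π·(0.007260 m)²/4 = 4.140e-05 m².
Expressed in SI base units: W = 578.5 N, H = 1.180e+09 Pa, K = 5.381e-06.
Allowed volume V_lim = h_lim·A = 8.045e-06 · 4.140e-05 = 3.330e-10 m³.
So the life L = V_lim·H/(K·W) = 3.330e-10 · 1.180e+09 / (5.381e-06 · 578.5) = 126.2 m.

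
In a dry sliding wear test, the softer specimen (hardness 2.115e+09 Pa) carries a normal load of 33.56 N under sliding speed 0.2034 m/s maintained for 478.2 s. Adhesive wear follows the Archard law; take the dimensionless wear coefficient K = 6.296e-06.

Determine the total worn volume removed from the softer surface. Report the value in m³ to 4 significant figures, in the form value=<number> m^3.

Intermediates are printed rounded. Every step maintains full float precision — a lone final rounding: four significant digits.
Distance L = v·t = 0.2034 m/s × 478.2 s = 97.27 m.
Collected in SI base units: W = 33.56 N, H = 2.115e+09 Pa, K = 6.296e-06.
Archard volume V = K·W·L/H = 6.296e-06 · 33.56 · 97.27 / 2.115e+09 = 9.717e-12 m³.

value=9.717e-12 m^3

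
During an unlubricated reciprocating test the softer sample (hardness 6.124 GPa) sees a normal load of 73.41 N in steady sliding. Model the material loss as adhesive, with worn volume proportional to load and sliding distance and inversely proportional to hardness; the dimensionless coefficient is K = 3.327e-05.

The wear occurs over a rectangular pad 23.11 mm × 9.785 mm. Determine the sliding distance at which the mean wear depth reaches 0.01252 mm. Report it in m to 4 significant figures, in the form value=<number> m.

Each operation carries full precision; quoted intermediates are rounded; a single final rounding: 4 significant digits.
Hardness H = 6.124 GPa = 6.124e+09 Pa.
Pad sides 23.11 mm × 9.785 mm = 0.02311 m × 0.009785 m. Contact area A = 0.02311 m × 0.009785 m = 2.261e-04 m².
Depth limit h_lim = 0.01252 mm = 1.252e-05 m.
SI base units throughout: W = 73.41 N, H = 6.124e+09 Pa, K = 3.327e-05.
Limit volume V_lim = h_lim·A = 1.252e-05 · 2.261e-04 = 2.831e-09 m³.
Life L = V_lim·H/(K·W) = 2.831e-09 · 6.124e+09 / (3.327e-05 · 73.41) = 7099 m.

value=7099 m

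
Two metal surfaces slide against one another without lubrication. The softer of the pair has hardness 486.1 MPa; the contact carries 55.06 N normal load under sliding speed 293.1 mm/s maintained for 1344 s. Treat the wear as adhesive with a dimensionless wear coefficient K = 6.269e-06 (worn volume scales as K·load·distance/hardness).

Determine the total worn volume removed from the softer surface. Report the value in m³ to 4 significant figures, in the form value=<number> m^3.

Displayed values are rounded. The computation maintains full float precision — one last rounding, at four significant digits.
Convert: Sliding speed v = 293.1 mm/s = 0.2931 m/s. Sliding distance L = v·t = 0.2931 m/s × 1344 s = 393.9 m.
Convert: Hardness H = 486.1 MPa = 4.861e+08 Pa.
In SI base units, W = 55.06 N, H = 4.861e+08 Pa, K = 6.269e-06.
Worn volume V = K·W·L/H = 6.269e-06 · 55.06 · 393.9 / 4.861e+08 = 2.797e-10 m³.

value=2.797e-10 m^3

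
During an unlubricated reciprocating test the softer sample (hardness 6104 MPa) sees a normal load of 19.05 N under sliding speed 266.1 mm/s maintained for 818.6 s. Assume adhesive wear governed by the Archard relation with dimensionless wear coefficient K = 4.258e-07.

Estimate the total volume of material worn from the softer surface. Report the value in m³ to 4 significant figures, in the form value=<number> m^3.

value=2.895e-13 m^3

Intermediates are printed rounded, and the computation maintains full precision. Rounded once at the end to 4 significant digits.
Convert: Sliding speed v = 266.1 mm/s = 0.2661 m/s. Sliding distance L = v·t = 0.2661 m/s × 818.6 s = 217.8 m.
Convert: Hardness H = 6104 MPa = 6.104e+09 Pa.
Restated in SI base units: W = 19.05 N, H = 6.104e+09 Pa, K = 4.258e-07.
Volume removed: V = K·W·L/H = 4.258e-07 · 19.05 · 217.8 / 6.104e+09 = 2.895e-13 m³.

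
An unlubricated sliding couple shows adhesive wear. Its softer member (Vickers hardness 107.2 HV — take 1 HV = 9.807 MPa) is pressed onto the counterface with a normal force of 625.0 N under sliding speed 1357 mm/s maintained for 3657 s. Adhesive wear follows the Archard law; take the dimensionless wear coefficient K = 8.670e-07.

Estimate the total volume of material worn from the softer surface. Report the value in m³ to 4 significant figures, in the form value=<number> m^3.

The computation holds full precision, and intermediates are printed rounded — one last rounding, at 4 significant digits.
Sliding speed v = 1357 mm/s = 1.357 m/s. Distance covered L = v·t = 1.357 m/s × 3657 s = 4963 m.
Hardness H = 107.2 HV × 9.807 MPa/HV = 1051 MPa = 1.051e+09 Pa.
In SI base units: W = 625.0 N, H = 1.051e+09 Pa, K = 8.670e-07.
Worn volume V = K·W·L/H = 8.670e-07 · 625.0 · 4963 / 1.051e+09 = 2.558e-09 m³.

value=2.558e-09 m^3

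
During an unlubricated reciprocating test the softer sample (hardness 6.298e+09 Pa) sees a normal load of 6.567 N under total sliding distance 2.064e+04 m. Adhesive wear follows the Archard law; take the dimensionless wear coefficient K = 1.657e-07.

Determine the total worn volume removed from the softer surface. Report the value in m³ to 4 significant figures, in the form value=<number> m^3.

value=3.566e-12 m^3

Printed values are rounded; all working math keeps full float precision — one last rounding: four significant figures.
Expressed in SI base units: W = 6.567 N, H = 6.298e+09 Pa, K = 1.657e-07.
Archard relation: V = K·W·L/H = 1.657e-07 · 6.567 · 2.064e+04 / 6.298e+09 = 3.566e-12 m³.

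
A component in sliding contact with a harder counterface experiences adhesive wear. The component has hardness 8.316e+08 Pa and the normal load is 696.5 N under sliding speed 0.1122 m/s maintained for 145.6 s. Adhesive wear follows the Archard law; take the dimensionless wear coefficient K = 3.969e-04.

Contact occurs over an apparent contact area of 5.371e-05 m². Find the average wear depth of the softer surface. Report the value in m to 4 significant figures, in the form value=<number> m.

value=1.011e-04 m

Intermediates are shown rounded — all working math holds full precision, and a lone final rounding, at 4 significant digits.
Convert: Path length L = v·t = 0.1122 m/s × 145.6 s = 16.34 m.
Expressed in SI base units: W = 696.5 N, H = 8.316e+08 Pa, K = 3.969e-04.
By Archard's law, V = K·W·L/H = 3.969e-04 · 696.5 · 16.34 / 8.316e+08 = 5.431e-09 m³.
Wear depth h = V/A = 5.431e-09 / 5.371e-05 = 1.011e-04 m.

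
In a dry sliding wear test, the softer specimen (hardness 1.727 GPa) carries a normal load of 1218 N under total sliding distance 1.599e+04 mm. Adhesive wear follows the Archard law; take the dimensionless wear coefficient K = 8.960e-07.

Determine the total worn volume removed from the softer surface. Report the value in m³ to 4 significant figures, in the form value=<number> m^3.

value=1.010e-11 m^3

Every step holds full precision. Intermediates are printed rounded — one last rounding, at 4 significant digits.
Convert: Distance L = 1.599e+04 mm = 15.99 m.
Convert: Hardness H = 1.727 GPa = 1.727e+09 Pa.
SI base units throughout: W = 1218 N, H = 1.727e+09 Pa, K = 8.960e-07.
Wear volume V = K·W·L/H = 8.960e-07 · 1218 · 15.99 / 1.727e+09 = 1.010e-11 m³.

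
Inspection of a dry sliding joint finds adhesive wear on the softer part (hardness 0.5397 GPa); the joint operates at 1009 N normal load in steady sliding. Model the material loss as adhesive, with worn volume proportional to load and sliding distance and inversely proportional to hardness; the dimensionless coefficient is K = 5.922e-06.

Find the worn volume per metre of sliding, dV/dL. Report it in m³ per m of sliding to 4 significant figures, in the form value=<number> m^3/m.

value=1.107e-11 m^3/m

Intermediate values are displayed rounded — all working math holds full float precision; a lone final rounding, at 4 significant digits.
Convert: Hardness H = 0.5397 GPa = 5.397e+08 Pa.
In SI base units: W = 1009 N, H = 5.397e+08 Pa, K = 5.922e-06.
Volumetric rate dV/dL = K·W/H: 5.922e-06 · 1009 / 5.397e+08 = 1.107e-11 m³/m.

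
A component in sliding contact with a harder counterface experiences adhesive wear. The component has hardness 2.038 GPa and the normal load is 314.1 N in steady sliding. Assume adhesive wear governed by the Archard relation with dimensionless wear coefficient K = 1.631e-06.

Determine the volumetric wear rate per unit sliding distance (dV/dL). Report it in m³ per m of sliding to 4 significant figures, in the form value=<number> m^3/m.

value=2.514e-13 m^3/m

All arithmetic runs at full precision — intermediate values appear rounded. Rounded just once, at four significant figures.
Hardness H = 2.038 GPa = 2.038e+09 Pa.
Working in SI base units: W = 314.1 N, H = 2.038e+09 Pa, K = 1.631e-06.
Volumetric rate dV/dL = K·W/H, per unit distance: 1.631e-06 · 314.1 / 2.038e+09 = 2.514e-13 m³/m.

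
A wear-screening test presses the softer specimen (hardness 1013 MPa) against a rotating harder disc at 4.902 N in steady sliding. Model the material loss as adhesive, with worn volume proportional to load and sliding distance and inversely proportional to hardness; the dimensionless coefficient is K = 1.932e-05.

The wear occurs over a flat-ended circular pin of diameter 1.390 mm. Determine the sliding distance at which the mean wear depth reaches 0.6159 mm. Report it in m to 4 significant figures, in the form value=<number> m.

value=9997 m

Displayed values are rounded — every step carries exact precision; a lone final rounding, at 4 significant digits.
Convert: Hardness H = 1013 MPa = 1.013e+09 Pa.
Convert: Pin diameter d = 1.390 mm = 0.001390 m. Contact area A = π·d²/4 = π·(0.001390 m)²/4 = 1.517e-06 m².
Convert: Depth limit h_lim = 0.6159 mm = 6.159e-04 m.
SI base units throughout: W = 4.902 N, H = 1.013e+09 Pa, K = 1.932e-05.
Permissible volume V_lim = h_lim·A = 6.159e-04 · 1.517e-06 = 9.346e-10 m³.
Life L = V_lim·H/(K·W) = 9.346e-10 · 1.013e+09 / (1.932e-05 · 4.902) = 9997 m.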